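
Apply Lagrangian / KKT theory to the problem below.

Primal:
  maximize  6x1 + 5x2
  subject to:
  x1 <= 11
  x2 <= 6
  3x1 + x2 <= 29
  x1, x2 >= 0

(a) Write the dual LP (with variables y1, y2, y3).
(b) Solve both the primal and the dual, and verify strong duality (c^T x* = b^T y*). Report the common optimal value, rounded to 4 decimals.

The standard primal-dual pair for 'max c^T x s.t. A x <= b, x >= 0' is:
  Dual:  min b^T y  s.t.  A^T y >= c,  y >= 0.

So the dual LP is:
  minimize  11y1 + 6y2 + 29y3
  subject to:
    y1 + 3y3 >= 6
    y2 + y3 >= 5
    y1, y2, y3 >= 0

Solving the primal: x* = (7.6667, 6).
  primal value c^T x* = 76.
Solving the dual: y* = (0, 3, 2).
  dual value b^T y* = 76.
Strong duality: c^T x* = b^T y*. Confirmed.

76


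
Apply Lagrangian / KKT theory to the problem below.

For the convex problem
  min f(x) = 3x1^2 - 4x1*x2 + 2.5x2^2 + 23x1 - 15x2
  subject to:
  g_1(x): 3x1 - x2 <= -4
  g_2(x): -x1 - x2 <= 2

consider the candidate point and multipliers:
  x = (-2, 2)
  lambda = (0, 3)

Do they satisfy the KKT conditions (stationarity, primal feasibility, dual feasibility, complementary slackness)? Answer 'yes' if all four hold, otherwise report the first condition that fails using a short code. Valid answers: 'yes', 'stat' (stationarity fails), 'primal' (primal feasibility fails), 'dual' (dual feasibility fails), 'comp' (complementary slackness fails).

Gradient of f: grad f(x) = Q x + c = (3, 3)
Constraint values g_i(x) = a_i^T x - b_i:
  g_1((-2, 2)) = -4
  g_2((-2, 2)) = -2
Stationarity residual: grad f(x) + sum_i lambda_i a_i = (0, 0)
  -> stationarity OK
Primal feasibility (all g_i <= 0): OK
Dual feasibility (all lambda_i >= 0): OK
Complementary slackness (lambda_i * g_i(x) = 0 for all i): FAILS

Verdict: the first failing condition is complementary_slackness -> comp.

comp


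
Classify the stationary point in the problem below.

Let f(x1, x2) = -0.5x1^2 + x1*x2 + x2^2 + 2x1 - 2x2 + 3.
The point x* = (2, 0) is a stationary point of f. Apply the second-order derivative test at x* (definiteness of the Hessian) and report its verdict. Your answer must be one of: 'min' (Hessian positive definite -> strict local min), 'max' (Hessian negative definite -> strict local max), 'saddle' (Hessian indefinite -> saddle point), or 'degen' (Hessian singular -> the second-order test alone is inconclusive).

Compute the Hessian H = grad^2 f:
  H = [[-1, 1], [1, 2]]
Verify stationarity: grad f(x*) = H x* + g = (0, 0).
Eigenvalues of H: -1.3028, 2.3028.
Eigenvalues have mixed signs, so H is indefinite -> x* is a saddle point.

saddle


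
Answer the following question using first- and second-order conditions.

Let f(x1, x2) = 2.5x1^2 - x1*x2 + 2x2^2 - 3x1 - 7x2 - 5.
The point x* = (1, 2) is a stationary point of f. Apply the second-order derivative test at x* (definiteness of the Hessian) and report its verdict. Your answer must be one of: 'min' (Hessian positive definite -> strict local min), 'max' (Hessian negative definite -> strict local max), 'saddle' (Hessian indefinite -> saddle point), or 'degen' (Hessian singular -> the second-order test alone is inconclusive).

Compute the Hessian H = grad^2 f:
  H = [[5, -1], [-1, 4]]
Verify stationarity: grad f(x*) = H x* + g = (0, 0).
Eigenvalues of H: 3.382, 5.618.
Both eigenvalues > 0, so H is positive definite -> x* is a strict local min.

min


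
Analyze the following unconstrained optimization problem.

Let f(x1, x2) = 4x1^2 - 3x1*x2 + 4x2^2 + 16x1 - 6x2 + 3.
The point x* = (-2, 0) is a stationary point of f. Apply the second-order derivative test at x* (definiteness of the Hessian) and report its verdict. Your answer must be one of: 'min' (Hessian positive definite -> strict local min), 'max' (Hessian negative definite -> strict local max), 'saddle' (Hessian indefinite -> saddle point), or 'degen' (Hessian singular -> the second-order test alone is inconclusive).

Compute the Hessian H = grad^2 f:
  H = [[8, -3], [-3, 8]]
Verify stationarity: grad f(x*) = H x* + g = (0, 0).
Eigenvalues of H: 5, 11.
Both eigenvalues > 0, so H is positive definite -> x* is a strict local min.

min


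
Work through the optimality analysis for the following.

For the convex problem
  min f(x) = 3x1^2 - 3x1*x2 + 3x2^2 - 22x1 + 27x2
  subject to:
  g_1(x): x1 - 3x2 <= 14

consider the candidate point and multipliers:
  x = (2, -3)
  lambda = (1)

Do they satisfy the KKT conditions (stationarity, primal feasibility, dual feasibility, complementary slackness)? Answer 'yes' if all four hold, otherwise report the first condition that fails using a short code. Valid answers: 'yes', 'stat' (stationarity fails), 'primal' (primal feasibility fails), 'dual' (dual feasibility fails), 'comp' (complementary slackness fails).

Gradient of f: grad f(x) = Q x + c = (-1, 3)
Constraint values g_i(x) = a_i^T x - b_i:
  g_1((2, -3)) = -3
Stationarity residual: grad f(x) + sum_i lambda_i a_i = (0, 0)
  -> stationarity OK
Primal feasibility (all g_i <= 0): OK
Dual feasibility (all lambda_i >= 0): OK
Complementary slackness (lambda_i * g_i(x) = 0 for all i): FAILS

Verdict: the first failing condition is complementary_slackness -> comp.

comp


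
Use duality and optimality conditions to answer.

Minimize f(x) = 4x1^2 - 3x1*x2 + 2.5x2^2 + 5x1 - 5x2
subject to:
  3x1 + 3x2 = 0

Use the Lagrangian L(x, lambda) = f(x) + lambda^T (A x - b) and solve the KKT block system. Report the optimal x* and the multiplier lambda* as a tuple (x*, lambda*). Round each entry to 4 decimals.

Form the Lagrangian:
  L(x, lambda) = (1/2) x^T Q x + c^T x + lambda^T (A x - b)
Stationarity (grad_x L = 0): Q x + c + A^T lambda = 0.
Primal feasibility: A x = b.

This gives the KKT block system:
  [ Q   A^T ] [ x     ]   [-c ]
  [ A    0  ] [ lambda ] = [ b ]

Solving the linear system:
  x*      = (-0.5263, 0.5263)
  lambda* = (0.2632)
  f(x*)   = -2.6316

x* = (-0.5263, 0.5263), lambda* = (0.2632)


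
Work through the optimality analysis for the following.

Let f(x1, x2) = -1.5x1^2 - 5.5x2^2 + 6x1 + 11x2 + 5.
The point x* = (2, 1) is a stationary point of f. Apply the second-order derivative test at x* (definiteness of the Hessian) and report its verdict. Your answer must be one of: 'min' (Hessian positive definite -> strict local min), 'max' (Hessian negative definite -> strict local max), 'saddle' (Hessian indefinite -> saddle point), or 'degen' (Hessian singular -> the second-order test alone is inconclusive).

Compute the Hessian H = grad^2 f:
  H = [[-3, 0], [0, -11]]
Verify stationarity: grad f(x*) = H x* + g = (0, 0).
Eigenvalues of H: -11, -3.
Both eigenvalues < 0, so H is negative definite -> x* is a strict local max.

max


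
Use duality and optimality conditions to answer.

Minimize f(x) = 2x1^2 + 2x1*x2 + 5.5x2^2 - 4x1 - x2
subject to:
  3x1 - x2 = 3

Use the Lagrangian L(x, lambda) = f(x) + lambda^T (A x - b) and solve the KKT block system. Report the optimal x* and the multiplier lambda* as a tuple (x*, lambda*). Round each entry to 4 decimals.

Form the Lagrangian:
  L(x, lambda) = (1/2) x^T Q x + c^T x + lambda^T (A x - b)
Stationarity (grad_x L = 0): Q x + c + A^T lambda = 0.
Primal feasibility: A x = b.

This gives the KKT block system:
  [ Q   A^T ] [ x     ]   [-c ]
  [ A    0  ] [ lambda ] = [ b ]

Solving the linear system:
  x*      = (0.9739, -0.0783)
  lambda* = (0.087)
  f(x*)   = -2.0391

x* = (0.9739, -0.0783), lambda* = (0.087)


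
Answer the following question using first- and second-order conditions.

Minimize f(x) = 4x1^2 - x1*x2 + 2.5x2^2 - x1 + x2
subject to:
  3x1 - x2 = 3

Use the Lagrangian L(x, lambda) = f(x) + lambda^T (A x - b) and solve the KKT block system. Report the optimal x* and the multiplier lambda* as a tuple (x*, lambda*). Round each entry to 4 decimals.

Form the Lagrangian:
  L(x, lambda) = (1/2) x^T Q x + c^T x + lambda^T (A x - b)
Stationarity (grad_x L = 0): Q x + c + A^T lambda = 0.
Primal feasibility: A x = b.

This gives the KKT block system:
  [ Q   A^T ] [ x     ]   [-c ]
  [ A    0  ] [ lambda ] = [ b ]

Solving the linear system:
  x*      = (0.8511, -0.4468)
  lambda* = (-2.0851)
  f(x*)   = 2.4787

x* = (0.8511, -0.4468), lambda* = (-2.0851)


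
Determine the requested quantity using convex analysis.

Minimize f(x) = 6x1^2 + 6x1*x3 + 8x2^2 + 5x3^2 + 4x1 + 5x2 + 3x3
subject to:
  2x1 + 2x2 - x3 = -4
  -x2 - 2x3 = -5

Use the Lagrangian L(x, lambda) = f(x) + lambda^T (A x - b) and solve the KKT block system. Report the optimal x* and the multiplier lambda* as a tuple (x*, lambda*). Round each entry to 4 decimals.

Form the Lagrangian:
  L(x, lambda) = (1/2) x^T Q x + c^T x + lambda^T (A x - b)
Stationarity (grad_x L = 0): Q x + c + A^T lambda = 0.
Primal feasibility: A x = b.

This gives the KKT block system:
  [ Q   A^T ] [ x     ]   [-c ]
  [ A    0  ] [ lambda ] = [ b ]

Solving the linear system:
  x*      = (-1.2877, 0.4302, 2.2849)
  lambda* = (-1.1285, 9.6257)
  f(x*)   = 23.7346

x* = (-1.2877, 0.4302, 2.2849), lambda* = (-1.1285, 9.6257)


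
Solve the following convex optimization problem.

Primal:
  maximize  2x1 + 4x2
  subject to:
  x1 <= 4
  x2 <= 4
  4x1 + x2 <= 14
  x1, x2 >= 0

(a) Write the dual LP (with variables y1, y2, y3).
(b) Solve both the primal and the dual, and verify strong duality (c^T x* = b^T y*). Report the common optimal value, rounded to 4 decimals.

The standard primal-dual pair for 'max c^T x s.t. A x <= b, x >= 0' is:
  Dual:  min b^T y  s.t.  A^T y >= c,  y >= 0.

So the dual LP is:
  minimize  4y1 + 4y2 + 14y3
  subject to:
    y1 + 4y3 >= 2
    y2 + y3 >= 4
    y1, y2, y3 >= 0

Solving the primal: x* = (2.5, 4).
  primal value c^T x* = 21.
Solving the dual: y* = (0, 3.5, 0.5).
  dual value b^T y* = 21.
Strong duality: c^T x* = b^T y*. Confirmed.

21


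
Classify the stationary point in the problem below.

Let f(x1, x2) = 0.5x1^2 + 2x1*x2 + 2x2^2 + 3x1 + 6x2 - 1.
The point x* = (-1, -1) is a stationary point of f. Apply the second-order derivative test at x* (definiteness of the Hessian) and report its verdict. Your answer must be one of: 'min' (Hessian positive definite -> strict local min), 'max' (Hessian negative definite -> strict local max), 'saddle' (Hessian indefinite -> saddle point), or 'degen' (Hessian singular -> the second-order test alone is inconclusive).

Compute the Hessian H = grad^2 f:
  H = [[1, 2], [2, 4]]
Verify stationarity: grad f(x*) = H x* + g = (0, 0).
Eigenvalues of H: 0, 5.
H has a zero eigenvalue (singular; positive semidefinite but not definite), so H is neither positive definite, negative definite, nor indefinite. The second-order test alone is inconclusive -> degen.
(Indeed, f is constant along the null direction of H through x*, so x* is not a strict local extremum.)

degen


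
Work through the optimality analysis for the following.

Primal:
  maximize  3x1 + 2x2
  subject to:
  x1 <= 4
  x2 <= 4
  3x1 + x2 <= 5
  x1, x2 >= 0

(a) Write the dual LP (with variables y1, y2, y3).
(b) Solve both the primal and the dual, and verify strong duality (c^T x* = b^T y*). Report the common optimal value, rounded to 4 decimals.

The standard primal-dual pair for 'max c^T x s.t. A x <= b, x >= 0' is:
  Dual:  min b^T y  s.t.  A^T y >= c,  y >= 0.

So the dual LP is:
  minimize  4y1 + 4y2 + 5y3
  subject to:
    y1 + 3y3 >= 3
    y2 + y3 >= 2
    y1, y2, y3 >= 0

Solving the primal: x* = (0.3333, 4).
  primal value c^T x* = 9.
Solving the dual: y* = (0, 1, 1).
  dual value b^T y* = 9.
Strong duality: c^T x* = b^T y*. Confirmed.

9


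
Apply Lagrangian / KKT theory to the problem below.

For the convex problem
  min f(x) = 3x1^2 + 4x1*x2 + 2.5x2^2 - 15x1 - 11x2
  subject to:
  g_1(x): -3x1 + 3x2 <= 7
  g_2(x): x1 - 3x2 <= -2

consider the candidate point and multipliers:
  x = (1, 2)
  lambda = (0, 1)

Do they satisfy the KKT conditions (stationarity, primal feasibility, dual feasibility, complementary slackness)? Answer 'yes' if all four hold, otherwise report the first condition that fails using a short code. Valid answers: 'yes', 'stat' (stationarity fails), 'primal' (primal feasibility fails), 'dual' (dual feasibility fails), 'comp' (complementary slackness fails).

Gradient of f: grad f(x) = Q x + c = (-1, 3)
Constraint values g_i(x) = a_i^T x - b_i:
  g_1((1, 2)) = -4
  g_2((1, 2)) = -3
Stationarity residual: grad f(x) + sum_i lambda_i a_i = (0, 0)
  -> stationarity OK
Primal feasibility (all g_i <= 0): OK
Dual feasibility (all lambda_i >= 0): OK
Complementary slackness (lambda_i * g_i(x) = 0 for all i): FAILS

Verdict: the first failing condition is complementary_slackness -> comp.

comp


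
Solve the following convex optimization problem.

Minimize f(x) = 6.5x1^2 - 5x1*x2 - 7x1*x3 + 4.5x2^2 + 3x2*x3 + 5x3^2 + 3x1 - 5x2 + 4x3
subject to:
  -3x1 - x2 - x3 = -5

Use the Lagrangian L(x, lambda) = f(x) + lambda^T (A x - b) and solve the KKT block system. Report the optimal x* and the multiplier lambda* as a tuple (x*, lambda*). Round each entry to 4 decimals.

Form the Lagrangian:
  L(x, lambda) = (1/2) x^T Q x + c^T x + lambda^T (A x - b)
Stationarity (grad_x L = 0): Q x + c + A^T lambda = 0.
Primal feasibility: A x = b.

This gives the KKT block system:
  [ Q   A^T ] [ x     ]   [-c ]
  [ A    0  ] [ lambda ] = [ b ]

Solving the linear system:
  x*      = (1.1136, 1.4145, 0.2448)
  lambda* = (2.8968)
  f(x*)   = 5.8658

x* = (1.1136, 1.4145, 0.2448), lambda* = (2.8968)


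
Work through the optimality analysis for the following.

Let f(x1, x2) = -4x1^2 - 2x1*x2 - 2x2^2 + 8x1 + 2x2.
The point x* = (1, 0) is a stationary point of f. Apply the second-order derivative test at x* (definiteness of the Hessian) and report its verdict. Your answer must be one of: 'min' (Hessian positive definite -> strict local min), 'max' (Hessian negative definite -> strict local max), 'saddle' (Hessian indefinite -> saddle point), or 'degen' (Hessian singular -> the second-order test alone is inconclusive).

Compute the Hessian H = grad^2 f:
  H = [[-8, -2], [-2, -4]]
Verify stationarity: grad f(x*) = H x* + g = (0, 0).
Eigenvalues of H: -8.8284, -3.1716.
Both eigenvalues < 0, so H is negative definite -> x* is a strict local max.

max


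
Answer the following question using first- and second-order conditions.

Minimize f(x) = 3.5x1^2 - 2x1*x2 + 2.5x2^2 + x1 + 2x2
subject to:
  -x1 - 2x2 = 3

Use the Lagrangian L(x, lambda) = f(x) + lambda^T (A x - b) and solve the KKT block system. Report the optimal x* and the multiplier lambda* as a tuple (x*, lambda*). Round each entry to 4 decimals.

Form the Lagrangian:
  L(x, lambda) = (1/2) x^T Q x + c^T x + lambda^T (A x - b)
Stationarity (grad_x L = 0): Q x + c + A^T lambda = 0.
Primal feasibility: A x = b.

This gives the KKT block system:
  [ Q   A^T ] [ x     ]   [-c ]
  [ A    0  ] [ lambda ] = [ b ]

Solving the linear system:
  x*      = (-0.6585, -1.1707)
  lambda* = (-1.2683)
  f(x*)   = 0.4024

x* = (-0.6585, -1.1707), lambda* = (-1.2683)


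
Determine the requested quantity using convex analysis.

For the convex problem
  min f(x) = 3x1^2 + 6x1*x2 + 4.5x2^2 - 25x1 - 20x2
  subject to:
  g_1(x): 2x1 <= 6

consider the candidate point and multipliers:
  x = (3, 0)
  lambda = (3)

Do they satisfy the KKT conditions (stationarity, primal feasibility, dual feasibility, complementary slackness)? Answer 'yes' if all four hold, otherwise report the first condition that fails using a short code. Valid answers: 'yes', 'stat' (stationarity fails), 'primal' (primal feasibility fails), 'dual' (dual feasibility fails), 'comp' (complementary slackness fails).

Gradient of f: grad f(x) = Q x + c = (-7, -2)
Constraint values g_i(x) = a_i^T x - b_i:
  g_1((3, 0)) = 0
Stationarity residual: grad f(x) + sum_i lambda_i a_i = (-1, -2)
  -> stationarity FAILS
Primal feasibility (all g_i <= 0): OK
Dual feasibility (all lambda_i >= 0): OK
Complementary slackness (lambda_i * g_i(x) = 0 for all i): OK

Verdict: the first failing condition is stationarity -> stat.

stat


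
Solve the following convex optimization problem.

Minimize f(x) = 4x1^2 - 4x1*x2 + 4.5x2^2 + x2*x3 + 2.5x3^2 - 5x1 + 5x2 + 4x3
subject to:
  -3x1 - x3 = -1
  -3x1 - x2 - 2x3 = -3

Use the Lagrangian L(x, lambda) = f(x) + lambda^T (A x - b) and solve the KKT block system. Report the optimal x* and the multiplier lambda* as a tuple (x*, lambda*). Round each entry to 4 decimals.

Form the Lagrangian:
  L(x, lambda) = (1/2) x^T Q x + c^T x + lambda^T (A x - b)
Stationarity (grad_x L = 0): Q x + c + A^T lambda = 0.
Primal feasibility: A x = b.

This gives the KKT block system:
  [ Q   A^T ] [ x     ]   [-c ]
  [ A    0  ] [ lambda ] = [ b ]

Solving the linear system:
  x*      = (-0.0652, 0.8043, 1.1957)
  lambda* = (-16.6087, 13.6957)
  f(x*)   = 16.8043

x* = (-0.0652, 0.8043, 1.1957), lambda* = (-16.6087, 13.6957)


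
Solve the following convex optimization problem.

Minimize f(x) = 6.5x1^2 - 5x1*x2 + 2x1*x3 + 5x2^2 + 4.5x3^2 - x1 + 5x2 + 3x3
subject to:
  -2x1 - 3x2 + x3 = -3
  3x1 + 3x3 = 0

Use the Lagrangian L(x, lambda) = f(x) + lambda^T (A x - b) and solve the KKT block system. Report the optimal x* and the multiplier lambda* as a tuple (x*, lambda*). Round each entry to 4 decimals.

Form the Lagrangian:
  L(x, lambda) = (1/2) x^T Q x + c^T x + lambda^T (A x - b)
Stationarity (grad_x L = 0): Q x + c + A^T lambda = 0.
Primal feasibility: A x = b.

This gives the KKT block system:
  [ Q   A^T ] [ x     ]   [-c ]
  [ A    0  ] [ lambda ] = [ b ]

Solving the linear system:
  x*      = (0.6316, 0.3684, -0.6316)
  lambda* = (1.8421, -0.1404)
  f(x*)   = 2.4211

x* = (0.6316, 0.3684, -0.6316), lambda* = (1.8421, -0.1404)


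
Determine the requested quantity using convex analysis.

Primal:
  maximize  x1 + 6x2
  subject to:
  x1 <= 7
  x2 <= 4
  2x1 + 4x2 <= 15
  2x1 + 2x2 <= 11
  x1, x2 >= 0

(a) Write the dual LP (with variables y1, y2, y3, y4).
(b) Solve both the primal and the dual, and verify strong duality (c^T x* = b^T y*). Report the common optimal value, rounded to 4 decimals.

The standard primal-dual pair for 'max c^T x s.t. A x <= b, x >= 0' is:
  Dual:  min b^T y  s.t.  A^T y >= c,  y >= 0.

So the dual LP is:
  minimize  7y1 + 4y2 + 15y3 + 11y4
  subject to:
    y1 + 2y3 + 2y4 >= 1
    y2 + 4y3 + 2y4 >= 6
    y1, y2, y3, y4 >= 0

Solving the primal: x* = (0, 3.75).
  primal value c^T x* = 22.5.
Solving the dual: y* = (0, 0, 1.5, 0).
  dual value b^T y* = 22.5.
Strong duality: c^T x* = b^T y*. Confirmed.

22.5


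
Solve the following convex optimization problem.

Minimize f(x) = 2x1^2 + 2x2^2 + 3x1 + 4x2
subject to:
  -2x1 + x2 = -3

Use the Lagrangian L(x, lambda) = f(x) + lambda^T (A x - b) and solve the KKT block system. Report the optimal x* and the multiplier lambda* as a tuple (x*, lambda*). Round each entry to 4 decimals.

Form the Lagrangian:
  L(x, lambda) = (1/2) x^T Q x + c^T x + lambda^T (A x - b)
Stationarity (grad_x L = 0): Q x + c + A^T lambda = 0.
Primal feasibility: A x = b.

This gives the KKT block system:
  [ Q   A^T ] [ x     ]   [-c ]
  [ A    0  ] [ lambda ] = [ b ]

Solving the linear system:
  x*      = (0.65, -1.7)
  lambda* = (2.8)
  f(x*)   = 1.775

x* = (0.65, -1.7), lambda* = (2.8)


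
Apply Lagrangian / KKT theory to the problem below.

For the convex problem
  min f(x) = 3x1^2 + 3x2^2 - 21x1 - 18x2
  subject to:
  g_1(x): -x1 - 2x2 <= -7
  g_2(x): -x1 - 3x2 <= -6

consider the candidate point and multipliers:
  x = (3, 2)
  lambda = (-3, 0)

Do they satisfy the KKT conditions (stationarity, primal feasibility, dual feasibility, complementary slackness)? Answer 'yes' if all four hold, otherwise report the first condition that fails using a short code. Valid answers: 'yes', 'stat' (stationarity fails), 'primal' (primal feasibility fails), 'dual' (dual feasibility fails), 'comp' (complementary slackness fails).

Gradient of f: grad f(x) = Q x + c = (-3, -6)
Constraint values g_i(x) = a_i^T x - b_i:
  g_1((3, 2)) = 0
  g_2((3, 2)) = -3
Stationarity residual: grad f(x) + sum_i lambda_i a_i = (0, 0)
  -> stationarity OK
Primal feasibility (all g_i <= 0): OK
Dual feasibility (all lambda_i >= 0): FAILS
Complementary slackness (lambda_i * g_i(x) = 0 for all i): OK

Verdict: the first failing condition is dual_feasibility -> dual.

dual


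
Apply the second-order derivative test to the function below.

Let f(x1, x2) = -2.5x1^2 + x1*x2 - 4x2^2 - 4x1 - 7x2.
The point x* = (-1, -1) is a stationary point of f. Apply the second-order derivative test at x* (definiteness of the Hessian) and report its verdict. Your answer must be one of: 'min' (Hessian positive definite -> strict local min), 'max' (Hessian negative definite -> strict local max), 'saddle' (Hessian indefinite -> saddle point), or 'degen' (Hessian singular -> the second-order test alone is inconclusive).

Compute the Hessian H = grad^2 f:
  H = [[-5, 1], [1, -8]]
Verify stationarity: grad f(x*) = H x* + g = (0, 0).
Eigenvalues of H: -8.3028, -4.6972.
Both eigenvalues < 0, so H is negative definite -> x* is a strict local max.

max


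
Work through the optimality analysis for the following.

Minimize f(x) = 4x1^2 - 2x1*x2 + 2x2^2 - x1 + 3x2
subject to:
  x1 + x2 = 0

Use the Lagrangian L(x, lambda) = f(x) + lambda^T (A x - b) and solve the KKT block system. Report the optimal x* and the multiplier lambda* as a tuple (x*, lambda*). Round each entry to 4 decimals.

Form the Lagrangian:
  L(x, lambda) = (1/2) x^T Q x + c^T x + lambda^T (A x - b)
Stationarity (grad_x L = 0): Q x + c + A^T lambda = 0.
Primal feasibility: A x = b.

This gives the KKT block system:
  [ Q   A^T ] [ x     ]   [-c ]
  [ A    0  ] [ lambda ] = [ b ]

Solving the linear system:
  x*      = (0.25, -0.25)
  lambda* = (-1.5)
  f(x*)   = -0.5

x* = (0.25, -0.25), lambda* = (-1.5)


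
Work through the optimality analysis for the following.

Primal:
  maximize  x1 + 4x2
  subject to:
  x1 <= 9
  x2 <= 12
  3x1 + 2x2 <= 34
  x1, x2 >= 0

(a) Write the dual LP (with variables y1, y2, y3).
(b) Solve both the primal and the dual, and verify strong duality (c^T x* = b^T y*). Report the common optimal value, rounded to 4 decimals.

The standard primal-dual pair for 'max c^T x s.t. A x <= b, x >= 0' is:
  Dual:  min b^T y  s.t.  A^T y >= c,  y >= 0.

So the dual LP is:
  minimize  9y1 + 12y2 + 34y3
  subject to:
    y1 + 3y3 >= 1
    y2 + 2y3 >= 4
    y1, y2, y3 >= 0

Solving the primal: x* = (3.3333, 12).
  primal value c^T x* = 51.3333.
Solving the dual: y* = (0, 3.3333, 0.3333).
  dual value b^T y* = 51.3333.
Strong duality: c^T x* = b^T y*. Confirmed.

51.3333


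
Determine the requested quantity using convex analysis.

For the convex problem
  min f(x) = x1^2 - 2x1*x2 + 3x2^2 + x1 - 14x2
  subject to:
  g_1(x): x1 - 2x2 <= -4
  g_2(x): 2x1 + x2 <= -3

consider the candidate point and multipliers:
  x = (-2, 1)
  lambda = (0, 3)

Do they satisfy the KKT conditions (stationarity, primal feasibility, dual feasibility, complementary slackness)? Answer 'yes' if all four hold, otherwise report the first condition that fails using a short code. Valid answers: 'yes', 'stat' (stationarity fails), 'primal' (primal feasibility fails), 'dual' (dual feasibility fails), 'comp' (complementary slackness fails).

Gradient of f: grad f(x) = Q x + c = (-5, -4)
Constraint values g_i(x) = a_i^T x - b_i:
  g_1((-2, 1)) = 0
  g_2((-2, 1)) = 0
Stationarity residual: grad f(x) + sum_i lambda_i a_i = (1, -1)
  -> stationarity FAILS
Primal feasibility (all g_i <= 0): OK
Dual feasibility (all lambda_i >= 0): OK
Complementary slackness (lambda_i * g_i(x) = 0 for all i): OK

Verdict: the first failing condition is stationarity -> stat.

stat


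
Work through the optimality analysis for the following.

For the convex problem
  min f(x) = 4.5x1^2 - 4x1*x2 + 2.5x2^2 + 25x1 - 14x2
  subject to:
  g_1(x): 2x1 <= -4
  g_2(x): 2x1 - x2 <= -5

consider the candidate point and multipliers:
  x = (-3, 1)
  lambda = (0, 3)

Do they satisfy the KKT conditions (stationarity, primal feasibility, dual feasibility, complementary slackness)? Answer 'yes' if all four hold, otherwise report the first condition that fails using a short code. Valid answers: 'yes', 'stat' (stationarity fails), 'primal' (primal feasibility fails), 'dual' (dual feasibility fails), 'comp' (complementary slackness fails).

Gradient of f: grad f(x) = Q x + c = (-6, 3)
Constraint values g_i(x) = a_i^T x - b_i:
  g_1((-3, 1)) = -2
  g_2((-3, 1)) = -2
Stationarity residual: grad f(x) + sum_i lambda_i a_i = (0, 0)
  -> stationarity OK
Primal feasibility (all g_i <= 0): OK
Dual feasibility (all lambda_i >= 0): OK
Complementary slackness (lambda_i * g_i(x) = 0 for all i): FAILS

Verdict: the first failing condition is complementary_slackness -> comp.

comp


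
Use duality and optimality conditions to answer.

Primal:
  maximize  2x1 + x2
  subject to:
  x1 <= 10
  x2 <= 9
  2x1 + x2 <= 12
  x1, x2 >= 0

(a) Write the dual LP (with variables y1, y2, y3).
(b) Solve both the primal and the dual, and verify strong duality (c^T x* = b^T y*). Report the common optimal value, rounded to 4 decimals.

The standard primal-dual pair for 'max c^T x s.t. A x <= b, x >= 0' is:
  Dual:  min b^T y  s.t.  A^T y >= c,  y >= 0.

So the dual LP is:
  minimize  10y1 + 9y2 + 12y3
  subject to:
    y1 + 2y3 >= 2
    y2 + y3 >= 1
    y1, y2, y3 >= 0

Solving the primal: x* = (6, 0).
  primal value c^T x* = 12.
Solving the dual: y* = (0, 0, 1).
  dual value b^T y* = 12.
Strong duality: c^T x* = b^T y*. Confirmed.

12


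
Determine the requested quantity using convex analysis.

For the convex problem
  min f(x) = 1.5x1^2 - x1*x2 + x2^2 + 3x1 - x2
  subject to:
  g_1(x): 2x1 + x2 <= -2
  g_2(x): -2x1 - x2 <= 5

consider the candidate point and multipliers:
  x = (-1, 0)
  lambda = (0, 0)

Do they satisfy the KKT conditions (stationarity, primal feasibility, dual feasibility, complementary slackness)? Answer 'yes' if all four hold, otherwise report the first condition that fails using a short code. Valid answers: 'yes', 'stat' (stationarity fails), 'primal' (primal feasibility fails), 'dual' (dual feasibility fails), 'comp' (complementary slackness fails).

Gradient of f: grad f(x) = Q x + c = (0, 0)
Constraint values g_i(x) = a_i^T x - b_i:
  g_1((-1, 0)) = 0
  g_2((-1, 0)) = -3
Stationarity residual: grad f(x) + sum_i lambda_i a_i = (0, 0)
  -> stationarity OK
Primal feasibility (all g_i <= 0): OK
Dual feasibility (all lambda_i >= 0): OK
Complementary slackness (lambda_i * g_i(x) = 0 for all i): OK

Verdict: yes, KKT holds.

yes


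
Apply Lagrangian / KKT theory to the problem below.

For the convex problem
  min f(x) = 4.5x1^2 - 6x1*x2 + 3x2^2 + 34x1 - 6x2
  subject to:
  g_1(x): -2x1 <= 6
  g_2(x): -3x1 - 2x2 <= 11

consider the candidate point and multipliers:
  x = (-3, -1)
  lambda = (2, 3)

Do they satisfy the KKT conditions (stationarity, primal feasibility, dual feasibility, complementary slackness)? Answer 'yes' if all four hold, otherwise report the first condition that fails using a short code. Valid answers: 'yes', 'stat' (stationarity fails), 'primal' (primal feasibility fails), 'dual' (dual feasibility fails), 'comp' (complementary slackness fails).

Gradient of f: grad f(x) = Q x + c = (13, 6)
Constraint values g_i(x) = a_i^T x - b_i:
  g_1((-3, -1)) = 0
  g_2((-3, -1)) = 0
Stationarity residual: grad f(x) + sum_i lambda_i a_i = (0, 0)
  -> stationarity OK
Primal feasibility (all g_i <= 0): OK
Dual feasibility (all lambda_i >= 0): OK
Complementary slackness (lambda_i * g_i(x) = 0 for all i): OK

Verdict: yes, KKT holds.

yes


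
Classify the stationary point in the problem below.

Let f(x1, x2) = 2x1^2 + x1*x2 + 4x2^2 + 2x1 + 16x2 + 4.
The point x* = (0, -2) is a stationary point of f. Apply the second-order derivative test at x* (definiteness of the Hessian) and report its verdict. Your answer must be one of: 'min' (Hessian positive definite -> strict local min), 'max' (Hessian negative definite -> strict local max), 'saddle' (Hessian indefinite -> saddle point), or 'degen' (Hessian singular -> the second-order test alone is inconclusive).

Compute the Hessian H = grad^2 f:
  H = [[4, 1], [1, 8]]
Verify stationarity: grad f(x*) = H x* + g = (0, 0).
Eigenvalues of H: 3.7639, 8.2361.
Both eigenvalues > 0, so H is positive definite -> x* is a strict local min.

min


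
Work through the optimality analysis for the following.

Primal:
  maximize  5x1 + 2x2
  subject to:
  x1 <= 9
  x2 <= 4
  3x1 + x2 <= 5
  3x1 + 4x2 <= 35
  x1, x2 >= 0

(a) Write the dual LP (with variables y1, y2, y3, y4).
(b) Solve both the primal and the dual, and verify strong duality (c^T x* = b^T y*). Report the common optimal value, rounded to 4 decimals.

The standard primal-dual pair for 'max c^T x s.t. A x <= b, x >= 0' is:
  Dual:  min b^T y  s.t.  A^T y >= c,  y >= 0.

So the dual LP is:
  minimize  9y1 + 4y2 + 5y3 + 35y4
  subject to:
    y1 + 3y3 + 3y4 >= 5
    y2 + y3 + 4y4 >= 2
    y1, y2, y3, y4 >= 0

Solving the primal: x* = (0.3333, 4).
  primal value c^T x* = 9.6667.
Solving the dual: y* = (0, 0.3333, 1.6667, 0).
  dual value b^T y* = 9.6667.
Strong duality: c^T x* = b^T y*. Confirmed.

9.6667


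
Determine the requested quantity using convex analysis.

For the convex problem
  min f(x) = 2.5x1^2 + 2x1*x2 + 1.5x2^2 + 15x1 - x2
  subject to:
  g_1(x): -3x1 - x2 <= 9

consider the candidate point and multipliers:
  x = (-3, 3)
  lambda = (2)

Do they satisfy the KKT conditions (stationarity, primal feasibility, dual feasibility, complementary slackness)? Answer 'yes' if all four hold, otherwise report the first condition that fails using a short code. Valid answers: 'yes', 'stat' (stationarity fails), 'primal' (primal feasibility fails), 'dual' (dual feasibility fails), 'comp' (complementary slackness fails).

Gradient of f: grad f(x) = Q x + c = (6, 2)
Constraint values g_i(x) = a_i^T x - b_i:
  g_1((-3, 3)) = -3
Stationarity residual: grad f(x) + sum_i lambda_i a_i = (0, 0)
  -> stationarity OK
Primal feasibility (all g_i <= 0): OK
Dual feasibility (all lambda_i >= 0): OK
Complementary slackness (lambda_i * g_i(x) = 0 for all i): FAILS

Verdict: the first failing condition is complementary_slackness -> comp.

comp


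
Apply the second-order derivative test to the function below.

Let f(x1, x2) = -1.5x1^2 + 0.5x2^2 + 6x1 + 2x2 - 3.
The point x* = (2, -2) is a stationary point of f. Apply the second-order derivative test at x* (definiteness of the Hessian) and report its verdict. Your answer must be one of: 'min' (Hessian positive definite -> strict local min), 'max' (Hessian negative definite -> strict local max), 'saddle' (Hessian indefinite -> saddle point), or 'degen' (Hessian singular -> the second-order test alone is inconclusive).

Compute the Hessian H = grad^2 f:
  H = [[-3, 0], [0, 1]]
Verify stationarity: grad f(x*) = H x* + g = (0, 0).
Eigenvalues of H: -3, 1.
Eigenvalues have mixed signs, so H is indefinite -> x* is a saddle point.

saddle


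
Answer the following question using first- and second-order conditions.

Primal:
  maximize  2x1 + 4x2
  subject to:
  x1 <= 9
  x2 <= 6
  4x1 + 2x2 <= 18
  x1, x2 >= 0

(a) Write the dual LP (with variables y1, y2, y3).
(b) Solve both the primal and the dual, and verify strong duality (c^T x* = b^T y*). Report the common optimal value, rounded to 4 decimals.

The standard primal-dual pair for 'max c^T x s.t. A x <= b, x >= 0' is:
  Dual:  min b^T y  s.t.  A^T y >= c,  y >= 0.

So the dual LP is:
  minimize  9y1 + 6y2 + 18y3
  subject to:
    y1 + 4y3 >= 2
    y2 + 2y3 >= 4
    y1, y2, y3 >= 0

Solving the primal: x* = (1.5, 6).
  primal value c^T x* = 27.
Solving the dual: y* = (0, 3, 0.5).
  dual value b^T y* = 27.
Strong duality: c^T x* = b^T y*. Confirmed.

27


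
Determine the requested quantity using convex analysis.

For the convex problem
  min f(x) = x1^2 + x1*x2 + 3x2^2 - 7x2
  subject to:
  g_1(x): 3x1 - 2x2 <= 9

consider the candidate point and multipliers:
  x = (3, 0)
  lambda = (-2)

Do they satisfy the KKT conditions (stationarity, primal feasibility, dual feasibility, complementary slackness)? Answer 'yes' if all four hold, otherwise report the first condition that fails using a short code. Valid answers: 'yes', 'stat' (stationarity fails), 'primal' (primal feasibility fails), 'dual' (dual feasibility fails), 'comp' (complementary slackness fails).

Gradient of f: grad f(x) = Q x + c = (6, -4)
Constraint values g_i(x) = a_i^T x - b_i:
  g_1((3, 0)) = 0
Stationarity residual: grad f(x) + sum_i lambda_i a_i = (0, 0)
  -> stationarity OK
Primal feasibility (all g_i <= 0): OK
Dual feasibility (all lambda_i >= 0): FAILS
Complementary slackness (lambda_i * g_i(x) = 0 for all i): OK

Verdict: the first failing condition is dual_feasibility -> dual.

dual


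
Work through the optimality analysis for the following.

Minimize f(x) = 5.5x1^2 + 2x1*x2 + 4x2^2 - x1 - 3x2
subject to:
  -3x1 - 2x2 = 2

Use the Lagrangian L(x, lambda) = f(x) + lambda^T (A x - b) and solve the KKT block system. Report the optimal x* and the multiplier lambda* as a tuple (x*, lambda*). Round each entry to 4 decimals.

Form the Lagrangian:
  L(x, lambda) = (1/2) x^T Q x + c^T x + lambda^T (A x - b)
Stationarity (grad_x L = 0): Q x + c + A^T lambda = 0.
Primal feasibility: A x = b.

This gives the KKT block system:
  [ Q   A^T ] [ x     ]   [-c ]
  [ A    0  ] [ lambda ] = [ b ]

Solving the linear system:
  x*      = (-0.587, -0.1196)
  lambda* = (-2.5652)
  f(x*)   = 3.038

x* = (-0.587, -0.1196), lambda* = (-2.5652)


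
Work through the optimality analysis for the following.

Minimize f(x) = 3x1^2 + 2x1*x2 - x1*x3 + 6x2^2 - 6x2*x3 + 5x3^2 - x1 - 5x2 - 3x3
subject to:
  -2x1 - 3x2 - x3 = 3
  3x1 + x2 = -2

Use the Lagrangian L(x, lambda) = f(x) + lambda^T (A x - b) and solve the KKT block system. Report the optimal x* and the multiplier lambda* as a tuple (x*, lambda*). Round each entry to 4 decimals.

Form the Lagrangian:
  L(x, lambda) = (1/2) x^T Q x + c^T x + lambda^T (A x - b)
Stationarity (grad_x L = 0): Q x + c + A^T lambda = 0.
Primal feasibility: A x = b.

This gives the KKT block system:
  [ Q   A^T ] [ x     ]   [-c ]
  [ A    0  ] [ lambda ] = [ b ]

Solving the linear system:
  x*      = (-0.4892, -0.5325, -0.4241)
  lambda* = (-3.5566, -0.8458)
  f(x*)   = 6.7012

x* = (-0.4892, -0.5325, -0.4241), lambda* = (-3.5566, -0.8458)


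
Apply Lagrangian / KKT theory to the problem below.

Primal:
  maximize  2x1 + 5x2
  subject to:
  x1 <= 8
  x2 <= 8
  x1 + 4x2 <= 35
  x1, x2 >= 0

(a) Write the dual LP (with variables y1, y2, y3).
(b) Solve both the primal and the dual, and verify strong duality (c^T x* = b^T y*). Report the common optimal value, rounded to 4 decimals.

The standard primal-dual pair for 'max c^T x s.t. A x <= b, x >= 0' is:
  Dual:  min b^T y  s.t.  A^T y >= c,  y >= 0.

So the dual LP is:
  minimize  8y1 + 8y2 + 35y3
  subject to:
    y1 + y3 >= 2
    y2 + 4y3 >= 5
    y1, y2, y3 >= 0

Solving the primal: x* = (8, 6.75).
  primal value c^T x* = 49.75.
Solving the dual: y* = (0.75, 0, 1.25).
  dual value b^T y* = 49.75.
Strong duality: c^T x* = b^T y*. Confirmed.

49.75


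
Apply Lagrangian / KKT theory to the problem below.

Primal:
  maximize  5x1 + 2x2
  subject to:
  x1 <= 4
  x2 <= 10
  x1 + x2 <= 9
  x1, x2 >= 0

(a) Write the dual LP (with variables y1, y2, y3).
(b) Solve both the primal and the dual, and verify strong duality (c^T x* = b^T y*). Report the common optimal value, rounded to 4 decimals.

The standard primal-dual pair for 'max c^T x s.t. A x <= b, x >= 0' is:
  Dual:  min b^T y  s.t.  A^T y >= c,  y >= 0.

So the dual LP is:
  minimize  4y1 + 10y2 + 9y3
  subject to:
    y1 + y3 >= 5
    y2 + y3 >= 2
    y1, y2, y3 >= 0

Solving the primal: x* = (4, 5).
  primal value c^T x* = 30.
Solving the dual: y* = (3, 0, 2).
  dual value b^T y* = 30.
Strong duality: c^T x* = b^T y*. Confirmed.

30


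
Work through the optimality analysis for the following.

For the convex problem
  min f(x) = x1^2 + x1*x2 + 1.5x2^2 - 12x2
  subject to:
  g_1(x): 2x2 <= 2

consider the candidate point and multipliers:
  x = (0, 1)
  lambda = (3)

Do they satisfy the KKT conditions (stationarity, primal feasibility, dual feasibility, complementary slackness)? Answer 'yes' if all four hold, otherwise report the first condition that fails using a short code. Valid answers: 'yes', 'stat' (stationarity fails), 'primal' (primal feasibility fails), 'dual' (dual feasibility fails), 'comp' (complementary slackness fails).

Gradient of f: grad f(x) = Q x + c = (1, -9)
Constraint values g_i(x) = a_i^T x - b_i:
  g_1((0, 1)) = 0
Stationarity residual: grad f(x) + sum_i lambda_i a_i = (1, -3)
  -> stationarity FAILS
Primal feasibility (all g_i <= 0): OK
Dual feasibility (all lambda_i >= 0): OK
Complementary slackness (lambda_i * g_i(x) = 0 for all i): OK

Verdict: the first failing condition is stationarity -> stat.

stat


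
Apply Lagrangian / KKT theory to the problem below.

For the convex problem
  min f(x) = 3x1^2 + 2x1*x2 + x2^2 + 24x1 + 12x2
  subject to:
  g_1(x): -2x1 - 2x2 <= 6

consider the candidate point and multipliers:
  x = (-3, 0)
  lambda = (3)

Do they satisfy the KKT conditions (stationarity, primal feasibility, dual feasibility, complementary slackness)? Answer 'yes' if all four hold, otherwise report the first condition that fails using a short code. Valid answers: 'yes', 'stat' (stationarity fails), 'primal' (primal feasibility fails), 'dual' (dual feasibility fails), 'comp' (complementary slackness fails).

Gradient of f: grad f(x) = Q x + c = (6, 6)
Constraint values g_i(x) = a_i^T x - b_i:
  g_1((-3, 0)) = 0
Stationarity residual: grad f(x) + sum_i lambda_i a_i = (0, 0)
  -> stationarity OK
Primal feasibility (all g_i <= 0): OK
Dual feasibility (all lambda_i >= 0): OK
Complementary slackness (lambda_i * g_i(x) = 0 for all i): OK

Verdict: yes, KKT holds.

yes


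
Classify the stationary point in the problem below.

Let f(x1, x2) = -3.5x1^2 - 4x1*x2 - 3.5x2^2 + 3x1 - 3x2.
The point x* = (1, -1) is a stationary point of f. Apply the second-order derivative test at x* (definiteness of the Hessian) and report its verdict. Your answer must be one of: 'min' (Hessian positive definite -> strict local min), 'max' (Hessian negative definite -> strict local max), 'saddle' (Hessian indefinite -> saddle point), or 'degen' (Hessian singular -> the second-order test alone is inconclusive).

Compute the Hessian H = grad^2 f:
  H = [[-7, -4], [-4, -7]]
Verify stationarity: grad f(x*) = H x* + g = (0, 0).
Eigenvalues of H: -11, -3.
Both eigenvalues < 0, so H is negative definite -> x* is a strict local max.

max


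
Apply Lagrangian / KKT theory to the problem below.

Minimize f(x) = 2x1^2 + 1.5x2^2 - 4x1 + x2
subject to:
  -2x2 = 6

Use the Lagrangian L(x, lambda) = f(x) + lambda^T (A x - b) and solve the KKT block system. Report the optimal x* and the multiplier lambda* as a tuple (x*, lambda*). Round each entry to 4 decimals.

Form the Lagrangian:
  L(x, lambda) = (1/2) x^T Q x + c^T x + lambda^T (A x - b)
Stationarity (grad_x L = 0): Q x + c + A^T lambda = 0.
Primal feasibility: A x = b.

This gives the KKT block system:
  [ Q   A^T ] [ x     ]   [-c ]
  [ A    0  ] [ lambda ] = [ b ]

Solving the linear system:
  x*      = (1, -3)
  lambda* = (-4)
  f(x*)   = 8.5

x* = (1, -3), lambda* = (-4)


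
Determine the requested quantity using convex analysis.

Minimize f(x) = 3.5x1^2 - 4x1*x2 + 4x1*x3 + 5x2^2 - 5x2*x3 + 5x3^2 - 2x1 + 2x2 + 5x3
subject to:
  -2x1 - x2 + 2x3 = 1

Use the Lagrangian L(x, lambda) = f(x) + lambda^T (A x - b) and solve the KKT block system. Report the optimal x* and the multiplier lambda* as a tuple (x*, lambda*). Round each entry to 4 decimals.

Form the Lagrangian:
  L(x, lambda) = (1/2) x^T Q x + c^T x + lambda^T (A x - b)
Stationarity (grad_x L = 0): Q x + c + A^T lambda = 0.
Primal feasibility: A x = b.

This gives the KKT block system:
  [ Q   A^T ] [ x     ]   [-c ]
  [ A    0  ] [ lambda ] = [ b ]

Solving the linear system:
  x*      = (-0.4578, -0.7221, -0.3188)
  lambda* = (-1.7956)
  f(x*)   = -0.1635

x* = (-0.4578, -0.7221, -0.3188), lambda* = (-1.7956)


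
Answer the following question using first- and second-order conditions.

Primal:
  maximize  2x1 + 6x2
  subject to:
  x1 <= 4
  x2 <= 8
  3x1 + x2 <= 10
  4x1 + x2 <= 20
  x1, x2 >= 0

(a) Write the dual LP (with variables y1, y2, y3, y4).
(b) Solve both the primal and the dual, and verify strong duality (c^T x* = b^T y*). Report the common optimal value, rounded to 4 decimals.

The standard primal-dual pair for 'max c^T x s.t. A x <= b, x >= 0' is:
  Dual:  min b^T y  s.t.  A^T y >= c,  y >= 0.

So the dual LP is:
  minimize  4y1 + 8y2 + 10y3 + 20y4
  subject to:
    y1 + 3y3 + 4y4 >= 2
    y2 + y3 + y4 >= 6
    y1, y2, y3, y4 >= 0

Solving the primal: x* = (0.6667, 8).
  primal value c^T x* = 49.3333.
Solving the dual: y* = (0, 5.3333, 0.6667, 0).
  dual value b^T y* = 49.3333.
Strong duality: c^T x* = b^T y*. Confirmed.

49.3333
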